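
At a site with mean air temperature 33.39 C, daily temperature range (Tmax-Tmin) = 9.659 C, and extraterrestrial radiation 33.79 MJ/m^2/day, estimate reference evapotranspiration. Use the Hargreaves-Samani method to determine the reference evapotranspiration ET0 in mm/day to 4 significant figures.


Approach: apply the Hargreaves-Samani method, ET0 = 0.0023*(Tmean+17.8)*sqrt(Tmax-Tmin)*0.408*Ra.
ET0 = 0.0023*(33.39+17.8)*sqrt(9.659)*0.408*33.79 = 5.045 mm/day
Therefore the reference evapotranspiration ET0 = 5.045 mm/day.


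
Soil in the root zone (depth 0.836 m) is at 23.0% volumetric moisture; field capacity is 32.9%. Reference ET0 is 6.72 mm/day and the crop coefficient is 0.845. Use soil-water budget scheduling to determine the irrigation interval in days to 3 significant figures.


Approach: apply soil-water budget scheduling, SMD = (FC-theta)/100*depth*1000; ETc = ET0*Kc; interval = SMD/ETc.
Step 1 — soil moisture deficit:
  SMD = (32.9 - 23.0)/100 * 0.836 * 1000 = 82.764 mm
Step 2 — daily crop ET (ETc = ET0*Kc):
  ETc = 6.72 * 0.845 = 5.6784 mm/day
Step 3 — irrigation interval (SMD/ETc):
  interval = 82.764 / 5.6784 = 14.6 days
Therefore the irrigation interval = 14.6 days.


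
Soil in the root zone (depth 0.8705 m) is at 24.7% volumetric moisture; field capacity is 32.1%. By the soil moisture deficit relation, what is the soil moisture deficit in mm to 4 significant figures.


Approach: apply the soil moisture deficit relation, SMD = (FC - theta)/100 * depth * 1000.
SMD = (32.1 - 24.7)/100 * 0.8705 * 1000 = 64.42 mm
Therefore the soil moisture deficit = 64.42 mm.


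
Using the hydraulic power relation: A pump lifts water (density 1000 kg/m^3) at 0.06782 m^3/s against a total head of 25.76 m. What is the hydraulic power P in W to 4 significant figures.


Approach: apply the hydraulic power relation, P = rho*g*Q*H.
P = 1000 * 9.81 * 0.06782 * 25.76 = 17140 W
Therefore the hydraulic power P = 17140 W.


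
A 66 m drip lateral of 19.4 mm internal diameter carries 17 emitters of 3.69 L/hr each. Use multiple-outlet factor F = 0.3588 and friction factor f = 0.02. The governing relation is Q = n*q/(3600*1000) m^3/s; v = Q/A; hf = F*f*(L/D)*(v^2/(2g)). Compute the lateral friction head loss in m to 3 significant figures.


Q = 17*3.69/(3600*1000) = 1.7425e-05 m^3/s
A = pi*(19.4e-3/2)^2 = 2.9559e-04 m^2, so v = Q/A = 0.058949 m/s
hf = 0.3588*0.02*(66/0.0194)*(0.058949^2/(2*9.81)) = 0.00432 m
Therefore the lateral friction head loss = 0.00432 m.


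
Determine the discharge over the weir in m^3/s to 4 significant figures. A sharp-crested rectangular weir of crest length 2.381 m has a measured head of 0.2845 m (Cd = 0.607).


Approach: apply the rectangular weir equation, Q = (2/3)*Cd*L*sqrt(2g)*H^1.5.
Q = (2/3)*0.607*2.381*sqrt(2*9.81)*0.2845^1.5 = 0.6476 m^3/s
Therefore the discharge over the weir = 0.6476 m^3/s.


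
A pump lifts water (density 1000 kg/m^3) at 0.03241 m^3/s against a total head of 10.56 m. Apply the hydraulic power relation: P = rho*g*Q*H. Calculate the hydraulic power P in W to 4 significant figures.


P = 1000 * 9.81 * 0.03241 * 10.56 = 3357 W
Therefore the hydraulic power P = 3357 W.


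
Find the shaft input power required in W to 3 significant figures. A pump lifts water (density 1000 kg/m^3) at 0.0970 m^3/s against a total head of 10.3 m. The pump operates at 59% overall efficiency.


Approach: apply hydraulic power then efficiency conversion, P = rho*g*Q*H; P_in = P/eta.
Step 1 — hydraulic power (P = rho*g*Q*H):
  P = 1000 * 9.81 * 0.0970 * 10.3 = 9801.2 W
Step 2 — input power: P_in = P/eta = 9801.2 / 0.59 = 16600 W
Therefore the shaft input power required = 16600 W.


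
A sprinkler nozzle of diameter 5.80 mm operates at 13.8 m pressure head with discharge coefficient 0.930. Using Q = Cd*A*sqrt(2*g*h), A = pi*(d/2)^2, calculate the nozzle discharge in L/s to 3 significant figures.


A = pi*(5.80e-3/2)^2 = 2.6421e-05 m^2
Q = 0.930 * 2.6421e-05 * sqrt(2*9.81*13.8) * 1000 = 0.404 L/s
Therefore the nozzle discharge = 0.404 L/s.


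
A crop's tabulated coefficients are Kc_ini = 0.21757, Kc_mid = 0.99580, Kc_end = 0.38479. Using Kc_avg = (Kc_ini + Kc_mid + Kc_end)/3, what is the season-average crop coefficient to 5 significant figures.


Kc_avg = (0.21757 + 0.99580 + 0.38479)/3 = 0.53272
Therefore the season-average crop coefficient = 0.53272.


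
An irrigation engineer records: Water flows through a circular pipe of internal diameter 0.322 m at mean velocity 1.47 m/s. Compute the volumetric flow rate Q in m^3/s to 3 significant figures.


Approach: apply the continuity equation for pipe flow, Q = A * v with A = pi*(D/2)^2.
A = pi*(0.322/2)^2 = 0.081433 m^2
Q = 0.081433 * 1.47 = 0.120 m^3/s
Therefore the volumetric flow rate Q = 0.120 m^3/s.


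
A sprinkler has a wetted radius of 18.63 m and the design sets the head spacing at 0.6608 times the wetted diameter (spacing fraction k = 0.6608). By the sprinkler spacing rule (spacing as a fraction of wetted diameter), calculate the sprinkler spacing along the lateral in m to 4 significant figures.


Approach: apply the sprinkler spacing rule (spacing as a fraction of wetted diameter), S = k*(2*R).
S = 0.6608 * (2 * 18.63) = 24.62 m
Therefore the sprinkler spacing along the lateral = 24.62 m.


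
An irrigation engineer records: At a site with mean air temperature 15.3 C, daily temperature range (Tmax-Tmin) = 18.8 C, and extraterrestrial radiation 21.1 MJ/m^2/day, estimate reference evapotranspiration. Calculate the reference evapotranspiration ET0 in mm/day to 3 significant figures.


Approach: apply the Hargreaves-Samani method, ET0 = 0.0023*(Tmean+17.8)*sqrt(Tmax-Tmin)*0.408*Ra.
ET0 = 0.0023*(15.3+17.8)*sqrt(18.8)*0.408*21.1 = 2.84 mm/day
Therefore the reference evapotranspiration ET0 = 2.84 mm/day.


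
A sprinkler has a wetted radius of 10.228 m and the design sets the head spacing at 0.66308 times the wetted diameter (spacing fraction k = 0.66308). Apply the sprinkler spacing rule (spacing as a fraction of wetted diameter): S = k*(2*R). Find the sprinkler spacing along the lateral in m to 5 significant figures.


S = 0.66308 * (2 * 10.228) = 13.564 m
Therefore the sprinkler spacing along the lateral = 13.564 m.


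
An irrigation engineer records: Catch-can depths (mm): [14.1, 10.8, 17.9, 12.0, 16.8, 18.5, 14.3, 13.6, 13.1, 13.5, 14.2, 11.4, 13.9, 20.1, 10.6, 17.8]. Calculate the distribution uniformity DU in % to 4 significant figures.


Approach: apply the low-quarter distribution uniformity, DU = (mean of lowest quarter of readings / overall mean)*100.
sorted lowest 4 of 16: [10.6, 10.8, 11.4, 12.0] -> mean = 11.2000 mm
overall mean = 14.5375 mm
DU = (11.2000/14.5375)*100 = 77.04 %
Therefore the distribution uniformity DU = 77.04 %.


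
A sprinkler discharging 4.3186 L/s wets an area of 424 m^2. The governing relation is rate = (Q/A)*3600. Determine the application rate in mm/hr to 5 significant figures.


rate = (4.3186 / 424) * 3600 = 36.667 mm/hr
Therefore the application rate = 36.667 mm/hr.


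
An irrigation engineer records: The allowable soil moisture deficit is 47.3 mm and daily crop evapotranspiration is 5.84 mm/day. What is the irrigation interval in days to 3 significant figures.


Approach: apply the irrigation interval relation, interval = SMD / ETc.
interval = 47.3 / 5.84 = 8.10 days
Therefore the irrigation interval = 8.10 days.


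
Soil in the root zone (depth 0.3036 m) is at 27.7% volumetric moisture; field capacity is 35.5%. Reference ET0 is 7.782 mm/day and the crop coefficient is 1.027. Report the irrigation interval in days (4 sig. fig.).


Approach: apply soil-water budget scheduling, SMD = (FC-theta)/100*depth*1000; ETc = ET0*Kc; interval = SMD/ETc.
Step 1 — soil moisture deficit:
  SMD = (35.5 - 27.7)/100 * 0.3036 * 1000 = 23.6808 mm
Step 2 — daily crop ET (ETc = ET0*Kc):
  ETc = 7.782 * 1.027 = 7.99211 mm/day
Step 3 — irrigation interval (SMD/ETc):
  interval = 23.6808 / 7.99211 = 2.963 days
Therefore the irrigation interval = 2.963 days.


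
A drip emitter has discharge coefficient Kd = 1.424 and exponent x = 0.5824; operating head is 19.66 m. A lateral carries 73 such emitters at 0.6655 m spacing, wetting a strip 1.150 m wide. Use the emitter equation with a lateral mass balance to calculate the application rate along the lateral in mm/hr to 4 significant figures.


Approach: apply the emitter equation with a lateral mass balance, q = Kd*h^x; Q = n*q; rate = Q/(n*spacing*width).
Step 1 — single emitter flow (q = Kd*h^x):
  q = 1.424 * 19.66^0.5824 = 8.07036 L/hr
Step 2 — total lateral flow: Q = 73 * 8.07036 = 589.136 L/hr
Step 3 — wetted area: A = 73 * 0.6655 * 1.150 = 55.8687 m^2
Step 4 — application rate: Q/A = 589.136/55.8687 = 10.55 mm/hr
Therefore the application rate along the lateral = 10.55 mm/hr.


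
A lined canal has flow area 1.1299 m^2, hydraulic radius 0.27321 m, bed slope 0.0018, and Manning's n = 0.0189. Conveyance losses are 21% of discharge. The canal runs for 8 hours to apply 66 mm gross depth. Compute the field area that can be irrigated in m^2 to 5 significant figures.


Approach: apply Manning's equation with a conveyance and depth budget, Q = (1/n)*A*R^(2/3)*S^(1/2); Q_field = Q*(1-loss); Area = Q_field*t/(d/1000).
Step 1 — canal discharge (Manning's equation):
  Q = (1/0.0189) * 1.1299 * 0.27321^(2/3) * 0.0018^(1/2) = 1.067937 m^3/s
Step 2 — delivered flow: Q_field = 1.067937*(1 - 21/100) = 0.8436700 m^3/s
Step 3 — volume delivered: V = 0.8436700 * 8*3600 = 24297.70 m^3
Step 4 — area served: A = V / (depth/1000) = 24297.70 / 0.066 = 368150 m^2
Therefore the field area that can be irrigated = 368150 m^2.


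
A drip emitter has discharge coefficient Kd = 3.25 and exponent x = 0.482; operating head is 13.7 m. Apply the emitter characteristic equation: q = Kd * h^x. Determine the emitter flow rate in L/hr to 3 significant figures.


q = 3.25 * 13.7^0.482 = 11.5 L/hr
Therefore the emitter flow rate = 11.5 L/hr.


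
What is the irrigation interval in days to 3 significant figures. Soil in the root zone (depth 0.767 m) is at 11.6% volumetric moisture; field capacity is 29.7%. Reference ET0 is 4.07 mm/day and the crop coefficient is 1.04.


Approach: apply soil-water budget scheduling, SMD = (FC-theta)/100*depth*1000; ETc = ET0*Kc; interval = SMD/ETc.
Step 1 — soil moisture deficit:
  SMD = (29.7 - 11.6)/100 * 0.767 * 1000 = 138.83 mm
Step 2 — daily crop ET (ETc = ET0*Kc):
  ETc = 4.07 * 1.04 = 4.2328 mm/day
Step 3 — irrigation interval (SMD/ETc):
  interval = 138.83 / 4.2328 = 32.8 days
Therefore the irrigation interval = 32.8 days.


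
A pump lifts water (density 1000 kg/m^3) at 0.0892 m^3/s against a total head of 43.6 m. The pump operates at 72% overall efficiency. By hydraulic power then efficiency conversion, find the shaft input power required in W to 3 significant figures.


Approach: apply hydraulic power then efficiency conversion, P = rho*g*Q*H; P_in = P/eta.
Step 1 — hydraulic power (P = rho*g*Q*H):
  P = 1000 * 9.81 * 0.0892 * 43.6 = 38152 W
Step 2 — input power: P_in = P/eta = 38152 / 0.72 = 53000 W
Therefore the shaft input power required = 53000 W.


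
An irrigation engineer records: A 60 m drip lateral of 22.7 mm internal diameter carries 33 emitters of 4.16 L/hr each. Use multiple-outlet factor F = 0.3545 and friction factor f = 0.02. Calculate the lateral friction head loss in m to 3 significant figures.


Approach: apply Darcy-Weisbach with the multiple-outlet F-factor, Q = n*q/(3600*1000) m^3/s; v = Q/A; hf = F*f*(L/D)*(v^2/(2g)).
Q = 33*4.16/(3600*1000) = 3.8133e-05 m^3/s
A = pi*(22.7e-3/2)^2 = 4.0471e-04 m^2, so v = Q/A = 0.094224 m/s
hf = 0.3545*0.02*(60/0.0227)*(0.094224^2/(2*9.81)) = 0.00848 m
Therefore the lateral friction head loss = 0.00848 m.


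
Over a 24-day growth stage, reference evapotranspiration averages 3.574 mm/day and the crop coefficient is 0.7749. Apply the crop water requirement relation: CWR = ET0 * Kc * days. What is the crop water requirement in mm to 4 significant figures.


CWR = 3.574 * 0.7749 * 24 = 66.47 mm
Therefore the crop water requirement = 66.47 mm.


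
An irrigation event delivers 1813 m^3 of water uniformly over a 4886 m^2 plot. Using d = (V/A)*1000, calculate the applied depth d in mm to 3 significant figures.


d = (1813 / 4886) * 1000 = 371 mm
Therefore the applied depth d = 371 mm.


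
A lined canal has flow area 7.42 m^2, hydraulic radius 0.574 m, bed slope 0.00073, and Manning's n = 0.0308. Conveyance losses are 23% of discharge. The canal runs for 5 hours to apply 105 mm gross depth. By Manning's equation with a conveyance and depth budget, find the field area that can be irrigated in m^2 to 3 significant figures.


Approach: apply Manning's equation with a conveyance and depth budget, Q = (1/n)*A*R^(2/3)*S^(1/2); Q_field = Q*(1-loss); Area = Q_field*t/(d/1000).
Step 1 — canal discharge (Manning's equation):
  Q = (1/0.0308) * 7.42 * 0.574^(2/3) * 0.00073^(1/2) = 4.4956 m^3/s
Step 2 — delivered flow: Q_field = 4.4956*(1 - 23/100) = 3.4616 m^3/s
Step 3 — volume delivered: V = 3.4616 * 5*3600 = 62309 m^3
Step 4 — area served: A = V / (depth/1000) = 62309 / 0.105 = 593000 m^2
Therefore the field area that can be irrigated = 593000 m^2.


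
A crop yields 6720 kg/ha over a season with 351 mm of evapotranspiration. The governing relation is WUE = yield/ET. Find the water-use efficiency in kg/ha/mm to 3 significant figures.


WUE = 6720 / 351 = 19.1 kg/ha/mm
Therefore the water-use efficiency = 19.1 kg/ha/mm.


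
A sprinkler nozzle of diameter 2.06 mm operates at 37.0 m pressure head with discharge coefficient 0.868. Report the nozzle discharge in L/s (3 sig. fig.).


Approach: apply the orifice equation, Q = Cd*A*sqrt(2*g*h), A = pi*(d/2)^2.
A = pi*(2.06e-3/2)^2 = 3.3329e-06 m^2
Q = 0.868 * 3.3329e-06 * sqrt(2*9.81*37.0) * 1000 = 0.0779 L/s
Therefore the nozzle discharge = 0.0779 L/s.


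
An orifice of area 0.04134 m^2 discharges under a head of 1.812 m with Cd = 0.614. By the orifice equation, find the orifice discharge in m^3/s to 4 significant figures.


Approach: apply the orifice equation, Q = Cd*A*sqrt(2*g*h).
Q = 0.614 * 0.04134 * sqrt(2*9.81*1.812) = 0.1513 m^3/s
Therefore the orifice discharge = 0.1513 m^3/s.


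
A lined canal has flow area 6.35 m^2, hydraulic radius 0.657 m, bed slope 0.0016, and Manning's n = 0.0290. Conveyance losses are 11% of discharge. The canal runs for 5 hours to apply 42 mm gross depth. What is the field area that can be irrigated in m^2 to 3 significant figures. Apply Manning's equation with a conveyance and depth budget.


Approach: apply Manning's equation with a conveyance and depth budget, Q = (1/n)*A*R^(2/3)*S^(1/2); Q_field = Q*(1-loss); Area = Q_field*t/(d/1000).
Step 1 — canal discharge (Manning's equation):
  Q = (1/0.0290) * 6.35 * 0.657^(2/3) * 0.0016^(1/2) = 6.6193 m^3/s
Step 2 — delivered flow: Q_field = 6.6193*(1 - 11/100) = 5.8912 m^3/s
Step 3 — volume delivered: V = 5.8912 * 5*3600 = 106040 m^3
Step 4 — area served: A = V / (depth/1000) = 106040 / 0.042 = 2520000 m^2
Therefore the field area that can be irrigated = 2520000 m^2.


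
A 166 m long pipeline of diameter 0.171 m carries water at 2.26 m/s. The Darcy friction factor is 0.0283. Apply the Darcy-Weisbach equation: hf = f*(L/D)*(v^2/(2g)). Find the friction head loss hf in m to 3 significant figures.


hf = 0.0283 * (166/0.171) * (2.26^2 / (2*9.81))
hf = 7.15 m
Therefore the friction head loss hf = 7.15 m.


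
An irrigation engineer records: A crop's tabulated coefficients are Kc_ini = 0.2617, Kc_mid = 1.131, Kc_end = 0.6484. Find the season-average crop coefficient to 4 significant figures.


Approach: apply a simple seasonal average, Kc_avg = (Kc_ini + Kc_mid + Kc_end)/3.
Kc_avg = (0.2617 + 1.131 + 0.6484)/3 = 0.6804
Therefore the season-average crop coefficient = 0.6804.


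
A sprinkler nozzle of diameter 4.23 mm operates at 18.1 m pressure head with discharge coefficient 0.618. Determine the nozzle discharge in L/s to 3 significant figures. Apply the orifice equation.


Approach: apply the orifice equation, Q = Cd*A*sqrt(2*g*h), A = pi*(d/2)^2.
A = pi*(4.23e-3/2)^2 = 1.4053e-05 m^2
Q = 0.618 * 1.4053e-05 * sqrt(2*9.81*18.1) * 1000 = 0.164 L/s
Therefore the nozzle discharge = 0.164 L/s.


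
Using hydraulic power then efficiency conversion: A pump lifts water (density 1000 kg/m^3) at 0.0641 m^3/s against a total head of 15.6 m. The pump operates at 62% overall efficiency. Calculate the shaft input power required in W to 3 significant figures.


Approach: apply hydraulic power then efficiency conversion, P = rho*g*Q*H; P_in = P/eta.
Step 1 — hydraulic power (P = rho*g*Q*H):
  P = 1000 * 9.81 * 0.0641 * 15.6 = 9809.6 W
Step 2 — input power: P_in = P/eta = 9809.6 / 0.62 = 15800 W
Therefore the shaft input power required = 15800 W.


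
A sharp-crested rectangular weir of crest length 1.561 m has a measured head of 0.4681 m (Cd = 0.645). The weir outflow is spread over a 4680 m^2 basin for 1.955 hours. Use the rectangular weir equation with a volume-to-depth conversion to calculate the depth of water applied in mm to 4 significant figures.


Approach: apply the rectangular weir equation with a volume-to-depth conversion, Q = (2/3)*Cd*L*sqrt(2g)*H^1.5; d = Q*t/A * 1000.
Step 1 — weir discharge:
  Q = (2/3)*0.645*1.561*sqrt(2*9.81)*0.4681^1.5 = 0.952201 m^3/s
Step 2 — volume: V = 0.952201 * 1.955*3600 = 6701.59 m^3
Step 3 — depth: d = V/A * 1000 = 6701.59/4680 * 1000 = 1432 mm
Therefore the depth of water applied = 1432 mm.


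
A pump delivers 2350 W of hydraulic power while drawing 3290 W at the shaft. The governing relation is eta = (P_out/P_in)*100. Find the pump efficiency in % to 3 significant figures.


eta = (2350 / 3290) * 100 = 71.4 %
Therefore the pump efficiency = 71.4 %.


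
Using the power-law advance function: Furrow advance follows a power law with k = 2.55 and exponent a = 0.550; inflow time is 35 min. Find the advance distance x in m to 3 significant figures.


Approach: apply the power-law advance function, x = k*t^a.
x = 2.55 * 35^0.550 = 18.0 m
Therefore the advance distance x = 18.0 m.


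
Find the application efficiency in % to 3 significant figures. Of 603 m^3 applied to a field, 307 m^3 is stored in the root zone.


Approach: apply the application efficiency ratio, Ea = (stored/applied)*100.
Ea = (307/603)*100 = 50.9 %
Therefore the application efficiency = 50.9 %.


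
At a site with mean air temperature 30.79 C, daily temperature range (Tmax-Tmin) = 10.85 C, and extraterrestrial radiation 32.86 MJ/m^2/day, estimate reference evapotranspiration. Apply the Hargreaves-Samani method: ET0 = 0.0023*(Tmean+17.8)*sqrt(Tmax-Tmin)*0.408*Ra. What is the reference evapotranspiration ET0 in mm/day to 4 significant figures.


ET0 = 0.0023*(30.79+17.8)*sqrt(10.85)*0.408*32.86 = 4.935 mm/day
Therefore the reference evapotranspiration ET0 = 4.935 mm/day.


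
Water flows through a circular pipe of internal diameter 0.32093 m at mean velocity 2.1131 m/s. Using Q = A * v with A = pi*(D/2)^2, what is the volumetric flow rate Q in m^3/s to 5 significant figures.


A = pi*(0.32093/2)^2 = 0.08089292 m^2
Q = 0.08089292 * 2.1131 = 0.17093 m^3/s
Therefore the volumetric flow rate Q = 0.17093 m^3/s.


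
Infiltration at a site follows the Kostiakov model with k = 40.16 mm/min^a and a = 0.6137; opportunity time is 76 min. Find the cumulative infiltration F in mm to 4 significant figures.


Approach: apply the Kostiakov infiltration equation, F = k*t^a.
F = 40.16 * 76^0.6137 = 572.9 mm
Therefore the cumulative infiltration F = 572.9 mm.


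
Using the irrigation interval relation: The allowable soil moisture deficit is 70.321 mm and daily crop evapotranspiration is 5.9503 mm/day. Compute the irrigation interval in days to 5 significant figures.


Approach: apply the irrigation interval relation, interval = SMD / ETc.
interval = 70.321 / 5.9503 = 11.818 days
Therefore the irrigation interval = 11.818 days.


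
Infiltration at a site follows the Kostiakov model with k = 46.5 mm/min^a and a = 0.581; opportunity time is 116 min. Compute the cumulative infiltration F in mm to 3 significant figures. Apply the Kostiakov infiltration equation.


Approach: apply the Kostiakov infiltration equation, F = k*t^a.
F = 46.5 * 116^0.581 = 736 mm
Therefore the cumulative infiltration F = 736 mm.


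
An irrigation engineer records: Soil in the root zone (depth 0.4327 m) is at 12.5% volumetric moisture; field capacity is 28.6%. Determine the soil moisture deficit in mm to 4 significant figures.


Approach: apply the soil moisture deficit relation, SMD = (FC - theta)/100 * depth * 1000.
SMD = (28.6 - 12.5)/100 * 0.4327 * 1000 = 69.66 mm
Therefore the soil moisture deficit = 69.66 mm.


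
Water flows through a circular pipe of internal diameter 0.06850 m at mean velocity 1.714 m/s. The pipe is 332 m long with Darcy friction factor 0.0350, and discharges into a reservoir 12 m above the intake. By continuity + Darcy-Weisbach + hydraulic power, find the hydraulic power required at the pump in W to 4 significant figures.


Approach: apply continuity + Darcy-Weisbach + hydraulic power, Q = A*v; hf = f*(L/D)*(v^2/(2g)); H = static + hf; P = rho*g*Q*H.
Step 1 — flow rate (continuity, Q = A*v):
  A = pi*(0.06850/2)^2 = 0.00368528 m^2
  Q = 0.00368528 * 1.714 = 0.00631658 m^3/s
Step 2 — friction head loss (Darcy-Weisbach):
  hf = 0.0350 * (332/0.06850) * (1.714^2 / (2*9.81))
  hf = 25.4003 m
Step 3 — total head: H = 12 + 25.4003 = 37.4003 m
Step 4 — hydraulic power (P = rho*g*Q*H):
  P = 1000 * 9.81 * 0.00631658 * 37.4003 = 2318 W
Therefore the hydraulic power required at the pump = 2318 W.


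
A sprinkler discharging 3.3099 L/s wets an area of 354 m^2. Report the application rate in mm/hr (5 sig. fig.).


Approach: apply the application rate relation, rate = (Q/A)*3600.
rate = (3.3099 / 354) * 3600 = 33.660 mm/hr
Therefore the application rate = 33.660 mm/hr.


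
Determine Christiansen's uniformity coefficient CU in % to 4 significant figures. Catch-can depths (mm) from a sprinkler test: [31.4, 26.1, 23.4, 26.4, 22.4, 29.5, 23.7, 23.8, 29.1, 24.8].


Approach: apply Christiansen's uniformity coefficient, CU = (1 - mean_abs_deviation/mean)*100.
mean = 26.0600 mm
mean |d_i - mean| = 2.44000 mm
CU = (1 - 2.44000/26.0600)*100 = 90.64 %
Therefore Christiansen's uniformity coefficient CU = 90.64 %.


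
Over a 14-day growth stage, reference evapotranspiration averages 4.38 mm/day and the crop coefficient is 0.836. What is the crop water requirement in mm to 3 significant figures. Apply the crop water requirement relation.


Approach: apply the crop water requirement relation, CWR = ET0 * Kc * days.
CWR = 4.38 * 0.836 * 14 = 51.3 mm
Therefore the crop water requirement = 51.3 mm.


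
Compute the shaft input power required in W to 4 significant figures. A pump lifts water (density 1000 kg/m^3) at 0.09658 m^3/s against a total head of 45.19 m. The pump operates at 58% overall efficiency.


Approach: apply hydraulic power then efficiency conversion, P = rho*g*Q*H; P_in = P/eta.
Step 1 — hydraulic power (P = rho*g*Q*H):
  P = 1000 * 9.81 * 0.09658 * 45.19 = 42815.3 W
Step 2 — input power: P_in = P/eta = 42815.3 / 0.58 = 73820 W
Therefore the shaft input power required = 73820 W.


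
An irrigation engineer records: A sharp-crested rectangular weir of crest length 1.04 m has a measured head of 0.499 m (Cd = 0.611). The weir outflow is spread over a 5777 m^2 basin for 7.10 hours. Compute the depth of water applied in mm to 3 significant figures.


Approach: apply the rectangular weir equation with a volume-to-depth conversion, Q = (2/3)*Cd*L*sqrt(2g)*H^1.5; d = Q*t/A * 1000.
Step 1 — weir discharge:
  Q = (2/3)*0.611*1.04*sqrt(2*9.81)*0.499^1.5 = 0.66143 m^3/s
Step 2 — volume: V = 0.66143 * 7.10*3600 = 16906 m^3
Step 3 — depth: d = V/A * 1000 = 16906/5777 * 1000 = 2930 mm
Therefore the depth of water applied = 2930 mm.


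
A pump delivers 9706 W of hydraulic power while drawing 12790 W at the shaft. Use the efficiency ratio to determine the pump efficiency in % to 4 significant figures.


Approach: apply the efficiency ratio, eta = (P_out/P_in)*100.
eta = (9706 / 12790) * 100 = 75.89 %
Therefore the pump efficiency = 75.89 %.


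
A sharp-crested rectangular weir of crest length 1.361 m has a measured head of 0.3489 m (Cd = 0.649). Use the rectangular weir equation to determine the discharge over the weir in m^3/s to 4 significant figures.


Approach: apply the rectangular weir equation, Q = (2/3)*Cd*L*sqrt(2g)*H^1.5.
Q = (2/3)*0.649*1.361*sqrt(2*9.81)*0.3489^1.5 = 0.5375 m^3/s
Therefore the discharge over the weir = 0.5375 m^3/s.


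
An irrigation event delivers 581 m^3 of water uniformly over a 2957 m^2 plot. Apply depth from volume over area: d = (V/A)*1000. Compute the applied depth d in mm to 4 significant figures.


d = (581 / 2957) * 1000 = 196.5 mm
Therefore the applied depth d = 196.5 mm.


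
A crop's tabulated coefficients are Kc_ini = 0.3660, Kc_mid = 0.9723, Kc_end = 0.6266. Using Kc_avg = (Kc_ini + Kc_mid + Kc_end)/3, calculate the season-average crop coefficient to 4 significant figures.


Kc_avg = (0.3660 + 0.9723 + 0.6266)/3 = 0.6550
Therefore the season-average crop coefficient = 0.6550.


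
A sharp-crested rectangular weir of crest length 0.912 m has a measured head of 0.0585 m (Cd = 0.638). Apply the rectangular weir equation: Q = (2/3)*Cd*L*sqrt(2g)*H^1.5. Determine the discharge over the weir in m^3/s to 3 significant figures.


Q = (2/3)*0.638*0.912*sqrt(2*9.81)*0.0585^1.5 = 0.0243 m^3/s
Therefore the discharge over the weir = 0.0243 m^3/s.


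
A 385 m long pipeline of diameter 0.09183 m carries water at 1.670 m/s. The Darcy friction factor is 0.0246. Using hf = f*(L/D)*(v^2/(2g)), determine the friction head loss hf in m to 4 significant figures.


hf = 0.0246 * (385/0.09183) * (1.670^2 / (2*9.81))
hf = 14.66 m
Therefore the friction head loss hf = 14.66 m.


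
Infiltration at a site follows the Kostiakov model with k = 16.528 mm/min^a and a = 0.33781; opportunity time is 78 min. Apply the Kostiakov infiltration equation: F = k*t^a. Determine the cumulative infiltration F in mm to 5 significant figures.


F = 16.528 * 78^0.33781 = 72.009 mm
Therefore the cumulative infiltration F = 72.009 mm.


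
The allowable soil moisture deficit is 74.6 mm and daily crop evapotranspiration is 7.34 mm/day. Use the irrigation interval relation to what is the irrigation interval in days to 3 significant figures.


Approach: apply the irrigation interval relation, interval = SMD / ETc.
interval = 74.6 / 7.34 = 10.2 days
Therefore the irrigation interval = 10.2 days.


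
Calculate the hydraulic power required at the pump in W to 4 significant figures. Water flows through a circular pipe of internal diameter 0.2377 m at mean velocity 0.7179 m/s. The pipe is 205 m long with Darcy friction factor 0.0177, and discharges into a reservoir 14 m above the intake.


Approach: apply continuity + Darcy-Weisbach + hydraulic power, Q = A*v; hf = f*(L/D)*(v^2/(2g)); H = static + hf; P = rho*g*Q*H.
Step 1 — flow rate (continuity, Q = A*v):
  A = pi*(0.2377/2)^2 = 0.0443760 m^2
  Q = 0.0443760 * 0.7179 = 0.0318575 m^3/s
Step 2 — friction head loss (Darcy-Weisbach):
  hf = 0.0177 * (205/0.2377) * (0.7179^2 / (2*9.81))
  hf = 0.400984 m
Step 3 — total head: H = 14 + 0.400984 = 14.4010 m
Step 4 — hydraulic power (P = rho*g*Q*H):
  P = 1000 * 9.81 * 0.0318575 * 14.4010 = 4501 W
Therefore the hydraulic power required at the pump = 4501 W.


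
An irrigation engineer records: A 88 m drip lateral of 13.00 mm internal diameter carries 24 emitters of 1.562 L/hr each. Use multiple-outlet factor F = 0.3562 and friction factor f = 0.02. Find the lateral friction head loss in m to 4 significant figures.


Approach: apply Darcy-Weisbach with the multiple-outlet F-factor, Q = n*q/(3600*1000) m^3/s; v = Q/A; hf = F*f*(L/D)*(v^2/(2g)).
Q = 24*1.562/(3600*1000) = 1.04133e-05 m^3/s
A = pi*(13.00e-3/2)^2 = 1.32732e-04 m^2, so v = Q/A = 0.0784537 m/s
hf = 0.3562*0.02*(88/0.01300)*(0.0784537^2/(2*9.81)) = 0.01513 m
Therefore the lateral friction head loss = 0.01513 m.


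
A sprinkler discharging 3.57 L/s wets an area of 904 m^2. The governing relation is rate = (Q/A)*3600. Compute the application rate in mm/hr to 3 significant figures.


rate = (3.57 / 904) * 3600 = 14.2 mm/hr
Therefore the application rate = 14.2 mm/hr.


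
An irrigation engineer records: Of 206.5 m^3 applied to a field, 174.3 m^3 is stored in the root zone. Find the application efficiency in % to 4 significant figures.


Approach: apply the application efficiency ratio, Ea = (stored/applied)*100.
Ea = (174.3/206.5)*100 = 84.41 %
Therefore the application efficiency = 84.41 %.


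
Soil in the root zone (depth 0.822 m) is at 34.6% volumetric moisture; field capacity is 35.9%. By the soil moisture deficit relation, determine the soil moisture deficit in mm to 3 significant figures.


Approach: apply the soil moisture deficit relation, SMD = (FC - theta)/100 * depth * 1000.
SMD = (35.9 - 34.6)/100 * 0.822 * 1000 = 10.7 mm
Therefore the soil moisture deficit = 10.7 mm.


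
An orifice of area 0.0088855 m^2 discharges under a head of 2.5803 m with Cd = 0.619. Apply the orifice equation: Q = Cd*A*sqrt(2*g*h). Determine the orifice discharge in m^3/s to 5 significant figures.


Q = 0.619 * 0.0088855 * sqrt(2*9.81*2.5803) = 0.039134 m^3/s
Therefore the orifice discharge = 0.039134 m^3/s.


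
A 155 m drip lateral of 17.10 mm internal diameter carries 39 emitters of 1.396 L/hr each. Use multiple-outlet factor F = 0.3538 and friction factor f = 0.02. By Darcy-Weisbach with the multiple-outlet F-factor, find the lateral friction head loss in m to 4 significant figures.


Approach: apply Darcy-Weisbach with the multiple-outlet F-factor, Q = n*q/(3600*1000) m^3/s; v = Q/A; hf = F*f*(L/D)*(v^2/(2g)).
Q = 39*1.396/(3600*1000) = 1.51233e-05 m^3/s
A = pi*(17.10e-3/2)^2 = 2.29658e-04 m^2, so v = Q/A = 0.0658515 m/s
hf = 0.3538*0.02*(155/0.01710)*(0.0658515^2/(2*9.81)) = 0.01418 m
Therefore the lateral friction head loss = 0.01418 m.


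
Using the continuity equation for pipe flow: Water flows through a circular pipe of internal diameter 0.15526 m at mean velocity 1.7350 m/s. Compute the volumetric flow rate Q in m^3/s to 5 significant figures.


Approach: apply the continuity equation for pipe flow, Q = A * v with A = pi*(D/2)^2.
A = pi*(0.15526/2)^2 = 0.01893255 m^2
Q = 0.01893255 * 1.7350 = 0.032848 m^3/s
Therefore the volumetric flow rate Q = 0.032848 m^3/s.


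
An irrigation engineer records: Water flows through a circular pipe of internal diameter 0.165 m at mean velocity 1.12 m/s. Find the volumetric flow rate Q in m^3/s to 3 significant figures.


Approach: apply the continuity equation for pipe flow, Q = A * v with A = pi*(D/2)^2.
A = pi*(0.165/2)^2 = 0.021382 m^2
Q = 0.021382 * 1.12 = 0.0239 m^3/s
Therefore the volumetric flow rate Q = 0.0239 m^3/s.


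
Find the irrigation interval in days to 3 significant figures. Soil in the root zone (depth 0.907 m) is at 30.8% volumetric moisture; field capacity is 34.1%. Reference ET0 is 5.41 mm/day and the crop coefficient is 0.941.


Approach: apply soil-water budget scheduling, SMD = (FC-theta)/100*depth*1000; ETc = ET0*Kc; interval = SMD/ETc.
Step 1 — soil moisture deficit:
  SMD = (34.1 - 30.8)/100 * 0.907 * 1000 = 29.931 mm
Step 2 — daily crop ET (ETc = ET0*Kc):
  ETc = 5.41 * 0.941 = 5.0908 mm/day
Step 3 — irrigation interval (SMD/ETc):
  interval = 29.931 / 5.0908 = 5.88 days
Therefore the irrigation interval = 5.88 days.


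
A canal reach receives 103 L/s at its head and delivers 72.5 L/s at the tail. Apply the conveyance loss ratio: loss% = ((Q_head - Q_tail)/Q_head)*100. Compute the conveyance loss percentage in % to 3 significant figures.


loss = ((103 - 72.5)/103)*100 = 29.6 %
Therefore the conveyance loss percentage = 29.6 %.


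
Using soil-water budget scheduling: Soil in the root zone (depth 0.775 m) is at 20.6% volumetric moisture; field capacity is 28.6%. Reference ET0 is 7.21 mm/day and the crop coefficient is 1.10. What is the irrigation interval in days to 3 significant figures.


Approach: apply soil-water budget scheduling, SMD = (FC-theta)/100*depth*1000; ETc = ET0*Kc; interval = SMD/ETc.
Step 1 — soil moisture deficit:
  SMD = (28.6 - 20.6)/100 * 0.775 * 1000 = 62.000 mm
Step 2 — daily crop ET (ETc = ET0*Kc):
  ETc = 7.21 * 1.10 = 7.9310 mm/day
Step 3 — irrigation interval (SMD/ETc):
  interval = 62.000 / 7.9310 = 7.82 days
Therefore the irrigation interval = 7.82 days.


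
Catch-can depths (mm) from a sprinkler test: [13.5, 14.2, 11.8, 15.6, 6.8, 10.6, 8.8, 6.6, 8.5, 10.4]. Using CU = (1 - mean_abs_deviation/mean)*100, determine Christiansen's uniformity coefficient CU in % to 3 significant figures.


mean = 10.680 mm
mean |d_i - mean| = 2.4760 mm
CU = (1 - 2.4760/10.680)*100 = 76.8 %
Therefore Christiansen's uniformity coefficient CU = 76.8 %.


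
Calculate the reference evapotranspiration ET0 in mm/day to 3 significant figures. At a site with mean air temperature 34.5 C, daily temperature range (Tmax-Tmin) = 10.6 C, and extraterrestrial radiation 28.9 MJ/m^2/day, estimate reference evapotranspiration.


Approach: apply the Hargreaves-Samani method, ET0 = 0.0023*(Tmean+17.8)*sqrt(Tmax-Tmin)*0.408*Ra.
ET0 = 0.0023*(34.5+17.8)*sqrt(10.6)*0.408*28.9 = 4.62 mm/day
Therefore the reference evapotranspiration ET0 = 4.62 mm/day.


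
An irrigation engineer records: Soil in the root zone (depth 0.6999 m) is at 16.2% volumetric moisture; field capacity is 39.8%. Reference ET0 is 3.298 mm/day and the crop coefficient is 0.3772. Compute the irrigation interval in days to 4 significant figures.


Approach: apply soil-water budget scheduling, SMD = (FC-theta)/100*depth*1000; ETc = ET0*Kc; interval = SMD/ETc.
Step 1 — soil moisture deficit:
  SMD = (39.8 - 16.2)/100 * 0.6999 * 1000 = 165.176 mm
Step 2 — daily crop ET (ETc = ET0*Kc):
  ETc = 3.298 * 0.3772 = 1.24401 mm/day
Step 3 — irrigation interval (SMD/ETc):
  interval = 165.176 / 1.24401 = 132.8 days
Therefore the irrigation interval = 132.8 days.


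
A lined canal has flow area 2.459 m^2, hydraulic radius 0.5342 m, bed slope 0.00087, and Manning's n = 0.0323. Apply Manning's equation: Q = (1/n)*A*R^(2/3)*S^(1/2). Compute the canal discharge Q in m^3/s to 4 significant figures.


Q = (1/0.0323) * 2.459 * 0.5342^(2/3) * 0.00087^(1/2) = 1.478 m^3/s
Therefore the canal discharge Q = 1.478 m^3/s.


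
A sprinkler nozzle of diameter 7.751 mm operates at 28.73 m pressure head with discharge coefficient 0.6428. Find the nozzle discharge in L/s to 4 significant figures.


Approach: apply the orifice equation, Q = Cd*A*sqrt(2*g*h), A = pi*(d/2)^2.
A = pi*(7.751e-3/2)^2 = 4.71852e-05 m^2
Q = 0.6428 * 4.71852e-05 * sqrt(2*9.81*28.73) * 1000 = 0.7201 L/s
Therefore the nozzle discharge = 0.7201 L/s.


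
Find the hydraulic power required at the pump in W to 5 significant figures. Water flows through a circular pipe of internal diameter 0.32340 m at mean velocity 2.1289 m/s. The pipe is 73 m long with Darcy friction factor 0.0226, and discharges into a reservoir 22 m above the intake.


Approach: apply continuity + Darcy-Weisbach + hydraulic power, Q = A*v; hf = f*(L/D)*(v^2/(2g)); H = static + hf; P = rho*g*Q*H.
Step 1 — flow rate (continuity, Q = A*v):
  A = pi*(0.32340/2)^2 = 0.08214288 m^2
  Q = 0.08214288 * 2.1289 = 0.1748740 m^3/s
Step 2 — friction head loss (Darcy-Weisbach):
  hf = 0.0226 * (73/0.32340) * (2.1289^2 / (2*9.81))
  hf = 1.178427 m
Step 3 — total head: H = 22 + 1.178427 = 23.17843 m
Step 4 — hydraulic power (P = rho*g*Q*H):
  P = 1000 * 9.81 * 0.1748740 * 23.17843 = 39763 W
Therefore the hydraulic power required at the pump = 39763 W.


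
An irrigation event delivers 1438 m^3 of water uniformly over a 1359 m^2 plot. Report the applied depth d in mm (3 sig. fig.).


Approach: apply depth from volume over area, d = (V/A)*1000.
d = (1438 / 1359) * 1000 = 1060 mm
Therefore the applied depth d = 1060 mm.


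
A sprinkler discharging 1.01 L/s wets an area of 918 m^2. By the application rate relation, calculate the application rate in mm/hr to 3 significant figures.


Approach: apply the application rate relation, rate = (Q/A)*3600.
rate = (1.01 / 918) * 3600 = 3.96 mm/hr
Therefore the application rate = 3.96 mm/hr.


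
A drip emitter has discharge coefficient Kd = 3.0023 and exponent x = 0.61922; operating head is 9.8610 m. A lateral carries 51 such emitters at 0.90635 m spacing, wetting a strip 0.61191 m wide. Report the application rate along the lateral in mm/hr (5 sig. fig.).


Approach: apply the emitter equation with a lateral mass balance, q = Kd*h^x; Q = n*q; rate = Q/(n*spacing*width).
Step 1 — single emitter flow (q = Kd*h^x):
  q = 3.0023 * 9.8610^0.61922 = 12.38539 L/hr
Step 2 — total lateral flow: Q = 51 * 12.38539 = 631.6551 L/hr
Step 3 — wetted area: A = 51 * 0.90635 * 0.61191 = 28.28484 m^2
Step 4 — application rate: Q/A = 631.6551/28.28484 = 22.332 mm/hr
Therefore the application rate along the lateral = 22.332 mm/hr.


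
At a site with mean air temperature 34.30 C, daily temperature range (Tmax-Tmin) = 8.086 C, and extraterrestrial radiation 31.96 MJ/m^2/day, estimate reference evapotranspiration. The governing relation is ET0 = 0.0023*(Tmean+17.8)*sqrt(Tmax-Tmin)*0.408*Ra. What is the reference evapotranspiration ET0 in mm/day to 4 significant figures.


ET0 = 0.0023*(34.30+17.8)*sqrt(8.086)*0.408*31.96 = 4.443 mm/day
Therefore the reference evapotranspiration ET0 = 4.443 mm/day.


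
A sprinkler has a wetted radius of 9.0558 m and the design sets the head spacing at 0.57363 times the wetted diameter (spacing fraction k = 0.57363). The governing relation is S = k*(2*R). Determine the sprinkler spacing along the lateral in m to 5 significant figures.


S = 0.57363 * (2 * 9.0558) = 10.389 m
Therefore the sprinkler spacing along the lateral = 10.389 m.


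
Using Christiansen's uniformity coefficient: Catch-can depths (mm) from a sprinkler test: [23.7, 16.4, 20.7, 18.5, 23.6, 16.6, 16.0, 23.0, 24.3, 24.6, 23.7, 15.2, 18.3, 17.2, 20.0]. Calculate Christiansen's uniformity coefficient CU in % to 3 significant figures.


Approach: apply Christiansen's uniformity coefficient, CU = (1 - mean_abs_deviation/mean)*100.
mean = 20.120 mm
mean |d_i - mean| = 3.0347 mm
CU = (1 - 3.0347/20.120)*100 = 84.9 %
Therefore Christiansen's uniformity coefficient CU = 84.9 %.


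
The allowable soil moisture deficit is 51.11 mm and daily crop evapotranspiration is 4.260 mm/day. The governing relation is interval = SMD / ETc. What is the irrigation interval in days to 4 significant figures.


interval = 51.11 / 4.260 = 12.00 days
Therefore the irrigation interval = 12.00 days.


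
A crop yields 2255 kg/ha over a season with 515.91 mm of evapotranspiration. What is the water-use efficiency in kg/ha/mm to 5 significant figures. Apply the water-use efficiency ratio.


Approach: apply the water-use efficiency ratio, WUE = yield/ET.
WUE = 2255 / 515.91 = 4.3709 kg/ha/mm
Therefore the water-use efficiency = 4.3709 kg/ha/mm.


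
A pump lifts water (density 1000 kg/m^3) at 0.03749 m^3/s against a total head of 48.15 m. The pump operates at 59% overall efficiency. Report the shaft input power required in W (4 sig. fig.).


Approach: apply hydraulic power then efficiency conversion, P = rho*g*Q*H; P_in = P/eta.
Step 1 — hydraulic power (P = rho*g*Q*H):
  P = 1000 * 9.81 * 0.03749 * 48.15 = 17708.5 W
Step 2 — input power: P_in = P/eta = 17708.5 / 0.59 = 30010 W
Therefore the shaft input power required = 30010 W.


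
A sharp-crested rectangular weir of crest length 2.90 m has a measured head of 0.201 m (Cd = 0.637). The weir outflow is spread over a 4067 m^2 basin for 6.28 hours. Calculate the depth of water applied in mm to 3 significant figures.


Approach: apply the rectangular weir equation with a volume-to-depth conversion, Q = (2/3)*Cd*L*sqrt(2g)*H^1.5; d = Q*t/A * 1000.
Step 1 — weir discharge:
  Q = (2/3)*0.637*2.90*sqrt(2*9.81)*0.201^1.5 = 0.49157 m^3/s
Step 2 — volume: V = 0.49157 * 6.28*3600 = 11114 m^3
Step 3 — depth: d = V/A * 1000 = 11114/4067 * 1000 = 2730 mm
Therefore the depth of water applied = 2730 mm.
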